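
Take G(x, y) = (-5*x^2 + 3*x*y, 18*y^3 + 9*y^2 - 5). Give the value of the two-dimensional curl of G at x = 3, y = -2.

-9

∂G₂/∂x = 0
∂G₁/∂y = 3*x
Scalar curl = -3*x
At (3, -2): -9.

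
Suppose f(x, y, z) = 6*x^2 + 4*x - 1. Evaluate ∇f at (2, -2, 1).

(28, 0, 0)

∂f/∂x = 12*x + 4
∂f/∂y = 0
∂f/∂z = 0
∇f = (12*x + 4, 0, 0)
At (2, -2, 1): (28, 0, 0).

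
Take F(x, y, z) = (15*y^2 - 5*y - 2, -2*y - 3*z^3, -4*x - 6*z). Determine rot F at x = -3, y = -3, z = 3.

(81, 4, 95)

(∇×F)₁ = ∂F₃/∂y − ∂F₂/∂z = 9*z^2
(∇×F)₂ = ∂F₁/∂z − ∂F₃/∂x = 4
(∇×F)₃ = ∂F₂/∂x − ∂F₁/∂y = -30*y + 5
∇×F = (9*z^2, 4, -30*y + 5)
At (-3, -3, 3): (81, 4, 95).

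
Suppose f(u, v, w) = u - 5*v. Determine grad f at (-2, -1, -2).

(1, -5, 0)

∂f/∂u = 1
∂f/∂v = -5
∂f/∂w = 0
∇f = (1, -5, 0)
At (-2, -1, -2): (1, -5, 0).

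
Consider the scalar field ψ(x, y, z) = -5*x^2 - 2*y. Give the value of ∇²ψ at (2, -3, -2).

∂²ψ/∂x² = -10
∂²ψ/∂y² = 0
∂²ψ/∂z² = 0
∇²ψ = -10
At (2, -3, -2): -10.

-10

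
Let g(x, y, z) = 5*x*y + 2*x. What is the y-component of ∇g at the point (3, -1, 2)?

(∇g)_2 = ∂g/∂y = 5*x
At (3, -1, 2): 15.

15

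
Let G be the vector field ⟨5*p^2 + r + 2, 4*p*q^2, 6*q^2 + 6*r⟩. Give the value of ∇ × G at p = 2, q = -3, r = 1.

(∇×G)₁ = ∂G₃/∂q − ∂G₂/∂r = 12*q
(∇×G)₂ = ∂G₁/∂r − ∂G₃/∂p = 1
(∇×G)₃ = ∂G₂/∂p − ∂G₁/∂q = 4*q^2
∇×G = (12*q, 1, 4*q^2)
At (2, -3, 1): (-36, 1, 36).

(-36, 1, 36)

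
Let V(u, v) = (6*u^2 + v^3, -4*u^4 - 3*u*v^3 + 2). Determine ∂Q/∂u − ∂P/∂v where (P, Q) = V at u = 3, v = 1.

∂V₂/∂u = -16*u^3 - 3*v^3
∂V₁/∂v = 3*v^2
Scalar curl = -16*u^3 - 3*v^3 - 3*v^2
At (3, 1): -438.

-438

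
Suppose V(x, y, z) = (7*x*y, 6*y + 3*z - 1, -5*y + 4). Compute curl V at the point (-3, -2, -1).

(-8, 0, 21)

(∇×V)₁ = ∂V₃/∂y − ∂V₂/∂z = -8
(∇×V)₂ = ∂V₁/∂z − ∂V₃/∂x = 0
(∇×V)₃ = ∂V₂/∂x − ∂V₁/∂y = -7*x
∇×V = (-8, 0, -7*x)
At (-3, -2, -1): (-8, 0, 21).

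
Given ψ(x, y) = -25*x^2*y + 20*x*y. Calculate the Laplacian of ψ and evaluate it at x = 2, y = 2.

-100

∂²ψ/∂x² = -50*y
∂²ψ/∂y² = 0
∇²ψ = -50*y
At (2, 2): -100.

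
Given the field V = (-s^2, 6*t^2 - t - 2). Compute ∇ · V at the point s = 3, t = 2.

∂V₁/∂s = -2*s
∂V₂/∂t = 12*t - 1
∇·V = -2*s + 12*t - 1
At (3, 2): 17.

17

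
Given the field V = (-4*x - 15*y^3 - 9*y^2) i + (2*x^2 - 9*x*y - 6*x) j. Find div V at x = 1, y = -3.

-13

∂V₁/∂x = -4
∂V₂/∂y = -9*x
∇·V = -9*x - 4
At (1, -3): -13.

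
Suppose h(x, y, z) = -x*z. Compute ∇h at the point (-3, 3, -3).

∂h/∂x = -z
∂h/∂y = 0
∂h/∂z = -x
∇h = (-z, 0, -x)
At (-3, 3, -3): (3, 0, 3).

(3, 0, 3)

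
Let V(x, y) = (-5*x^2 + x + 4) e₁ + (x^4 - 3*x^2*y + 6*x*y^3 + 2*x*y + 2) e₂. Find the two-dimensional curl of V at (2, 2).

∂V₂/∂x = 4*x^3 - 6*x*y + 6*y^3 + 2*y
∂V₁/∂y = 0
Scalar curl = 4*x^3 - 6*x*y + 6*y^3 + 2*y
At (2, 2): 60.

60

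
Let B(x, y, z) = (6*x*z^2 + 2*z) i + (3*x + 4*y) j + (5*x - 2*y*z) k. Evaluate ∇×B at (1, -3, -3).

(∇×B)₁ = ∂B₃/∂y − ∂B₂/∂z = -2*z
(∇×B)₂ = ∂B₁/∂z − ∂B₃/∂x = 12*x*z - 3
(∇×B)₃ = ∂B₂/∂x − ∂B₁/∂y = 3
∇×B = (-2*z, 12*x*z - 3, 3)
At (1, -3, -3): (6, -39, 3).

(6, -39, 3)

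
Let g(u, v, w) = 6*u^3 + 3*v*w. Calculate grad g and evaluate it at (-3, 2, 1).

∂g/∂u = 18*u^2
∂g/∂v = 3*w
∂g/∂w = 3*v
∇g = (18*u^2, 3*w, 3*v)
At (-3, 2, 1): (162, 3, 6).

(162, 3, 6)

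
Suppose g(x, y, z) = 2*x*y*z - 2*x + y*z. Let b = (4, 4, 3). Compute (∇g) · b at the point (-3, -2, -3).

∂g/∂x = 2*y*z - 2
∂g/∂y = 2*x*z + z
∂g/∂z = 2*x*y + y
∇g at (-3, -2, -3) = (10, 15, 10)
∇g · b = (10)(4) + (15)(4) + (10)(3) = 130

130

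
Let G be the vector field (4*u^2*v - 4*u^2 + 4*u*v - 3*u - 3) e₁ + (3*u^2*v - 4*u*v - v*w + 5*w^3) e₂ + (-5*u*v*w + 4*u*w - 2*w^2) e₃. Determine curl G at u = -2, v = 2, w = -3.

(∇×G)₁ = ∂G₃/∂v − ∂G₂/∂w = -5*u*w + v - 15*w^2
(∇×G)₂ = ∂G₁/∂w − ∂G₃/∂u = 5*v*w - 4*w
(∇×G)₃ = ∂G₂/∂u − ∂G₁/∂v = -4*u^2 + 6*u*v - 4*u - 4*v
∇×G = (-5*u*w + v - 15*w^2, 5*v*w - 4*w, -4*u^2 + 6*u*v - 4*u - 4*v)
At (-2, 2, -3): (-163, -18, -40).

(-163, -18, -40)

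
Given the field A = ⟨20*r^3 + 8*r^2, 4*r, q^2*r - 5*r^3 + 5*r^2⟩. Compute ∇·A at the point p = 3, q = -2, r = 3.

-101

∂A₁/∂p = 0
∂A₂/∂q = 0
∂A₃/∂r = q^2 - 15*r^2 + 10*r
∇·A = q^2 - 15*r^2 + 10*r
At (3, -2, 3): -101.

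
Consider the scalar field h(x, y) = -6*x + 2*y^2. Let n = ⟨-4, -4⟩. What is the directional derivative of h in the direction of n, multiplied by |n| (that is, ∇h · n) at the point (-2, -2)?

56

∂h/∂x = -6
∂h/∂y = 4*y
∇h at (-2, -2) = (-6, -8)
∇h · n = (-6)(-4) + (-8)(-4) = 56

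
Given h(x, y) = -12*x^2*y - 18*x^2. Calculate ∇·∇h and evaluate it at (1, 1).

-60

∂²h/∂x² = -12*(2*y + 3)
∂²h/∂y² = 0
∇²h = -24*y - 36
At (1, 1): -60.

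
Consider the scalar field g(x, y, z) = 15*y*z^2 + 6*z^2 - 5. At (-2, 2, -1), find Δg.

72

∂²g/∂x² = 0
∂²g/∂y² = 0
∂²g/∂z² = 6*(5*y + 2)
∇²g = 30*y + 12
At (-2, 2, -1): 72.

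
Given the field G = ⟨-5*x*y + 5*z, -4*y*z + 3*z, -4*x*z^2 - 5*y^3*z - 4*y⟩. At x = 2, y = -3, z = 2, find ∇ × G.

(-289, 21, 10)

(∇×G)₁ = ∂G₃/∂y − ∂G₂/∂z = -15*y^2*z + 4*y - 7
(∇×G)₂ = ∂G₁/∂z − ∂G₃/∂x = 4*z^2 + 5
(∇×G)₃ = ∂G₂/∂x − ∂G₁/∂y = 5*x
∇×G = (-15*y^2*z + 4*y - 7, 4*z^2 + 5, 5*x)
At (2, -3, 2): (-289, 21, 10).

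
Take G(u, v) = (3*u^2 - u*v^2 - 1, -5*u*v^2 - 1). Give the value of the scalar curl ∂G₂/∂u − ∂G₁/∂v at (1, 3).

∂G₂/∂u = -5*v^2
∂G₁/∂v = -2*u*v
Scalar curl = 2*u*v - 5*v^2
At (1, 3): -39.

-39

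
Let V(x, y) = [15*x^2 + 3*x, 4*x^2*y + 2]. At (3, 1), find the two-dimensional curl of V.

∂V₂/∂x = 8*x*y
∂V₁/∂y = 0
Scalar curl = 8*x*y
At (3, 1): 24.

24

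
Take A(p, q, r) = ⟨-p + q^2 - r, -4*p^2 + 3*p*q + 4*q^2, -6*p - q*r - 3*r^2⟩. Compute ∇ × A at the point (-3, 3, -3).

(∇×A)₁ = ∂A₃/∂q − ∂A₂/∂r = -r
(∇×A)₂ = ∂A₁/∂r − ∂A₃/∂p = 5
(∇×A)₃ = ∂A₂/∂p − ∂A₁/∂q = -8*p + q
∇×A = (-r, 5, -8*p + q)
At (-3, 3, -3): (3, 5, 27).

(3, 5, 27)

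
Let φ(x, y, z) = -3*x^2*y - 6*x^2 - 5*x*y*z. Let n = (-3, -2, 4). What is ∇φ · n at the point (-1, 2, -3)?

∂φ/∂x = -6*x*y - 12*x - 5*y*z
∂φ/∂y = -3*x^2 - 5*x*z
∂φ/∂z = -5*x*y
∇φ at (-1, 2, -3) = (54, -18, 10)
∇φ · n = (54)(-3) + (-18)(-2) + (10)(4) = -86

-86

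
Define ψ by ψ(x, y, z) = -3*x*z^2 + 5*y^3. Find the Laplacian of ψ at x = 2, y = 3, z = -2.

∂²ψ/∂x² = 0
∂²ψ/∂y² = 30*y
∂²ψ/∂z² = -6*x
∇²ψ = -6*x + 30*y
At (2, 3, -2): 78.

78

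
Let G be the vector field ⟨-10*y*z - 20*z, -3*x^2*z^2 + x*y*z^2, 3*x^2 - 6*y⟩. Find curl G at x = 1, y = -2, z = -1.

(-16, -6, -18)

(∇×G)₁ = ∂G₃/∂y − ∂G₂/∂z = 6*x^2*z - 2*x*y*z - 6
(∇×G)₂ = ∂G₁/∂z − ∂G₃/∂x = -6*x - 10*y - 20
(∇×G)₃ = ∂G₂/∂x − ∂G₁/∂y = -6*x*z^2 + y*z^2 + 10*z
∇×G = (6*x^2*z - 2*x*y*z - 6, -6*x - 10*y - 20, -6*x*z^2 + y*z^2 + 10*z)
At (1, -2, -1): (-16, -6, -18).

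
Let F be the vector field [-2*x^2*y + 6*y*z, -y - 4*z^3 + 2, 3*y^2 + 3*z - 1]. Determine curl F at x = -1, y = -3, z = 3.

(∇×F)₁ = ∂F₃/∂y − ∂F₂/∂z = 6*y + 12*z^2
(∇×F)₂ = ∂F₁/∂z − ∂F₃/∂x = 6*y
(∇×F)₃ = ∂F₂/∂x − ∂F₁/∂y = 2*x^2 - 6*z
∇×F = (6*y + 12*z^2, 6*y, 2*x^2 - 6*z)
At (-1, -3, 3): (90, -18, -16).

(90, -18, -16)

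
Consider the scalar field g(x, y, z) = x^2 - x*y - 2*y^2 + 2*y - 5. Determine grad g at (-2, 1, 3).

∂g/∂x = 2*x - y
∂g/∂y = -x - 4*y + 2
∂g/∂z = 0
∇g = (2*x - y, -x - 4*y + 2, 0)
At (-2, 1, 3): (-5, 0, 0).

(-5, 0, 0)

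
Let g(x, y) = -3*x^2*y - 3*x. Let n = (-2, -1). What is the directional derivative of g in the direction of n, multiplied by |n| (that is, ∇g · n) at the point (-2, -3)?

∂g/∂x = -6*x*y - 3
∂g/∂y = -3*x^2
∇g at (-2, -3) = (-39, -12)
∇g · n = (-39)(-2) + (-12)(-1) = 90

90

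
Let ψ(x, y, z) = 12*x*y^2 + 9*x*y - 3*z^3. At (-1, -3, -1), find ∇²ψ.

-6

∂²ψ/∂x² = 0
∂²ψ/∂y² = 24*x
∂²ψ/∂z² = -18*z
∇²ψ = 24*x - 18*z
At (-1, -3, -1): -6.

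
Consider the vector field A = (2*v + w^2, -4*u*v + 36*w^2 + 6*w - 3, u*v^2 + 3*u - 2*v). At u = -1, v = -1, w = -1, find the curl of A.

(∇×A)₁ = ∂A₃/∂v − ∂A₂/∂w = 2*u*v - 72*w - 8
(∇×A)₂ = ∂A₁/∂w − ∂A₃/∂u = -v^2 + 2*w - 3
(∇×A)₃ = ∂A₂/∂u − ∂A₁/∂v = -4*v - 2
∇×A = (2*u*v - 72*w - 8, -v^2 + 2*w - 3, -4*v - 2)
At (-1, -1, -1): (66, -6, 2).

(66, -6, 2)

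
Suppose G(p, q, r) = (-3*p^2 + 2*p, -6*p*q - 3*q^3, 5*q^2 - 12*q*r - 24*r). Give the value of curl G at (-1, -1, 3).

(∇×G)₁ = ∂G₃/∂q − ∂G₂/∂r = 10*q - 12*r
(∇×G)₂ = ∂G₁/∂r − ∂G₃/∂p = 0
(∇×G)₃ = ∂G₂/∂p − ∂G₁/∂q = -6*q
∇×G = (10*q - 12*r, 0, -6*q)
At (-1, -1, 3): (-46, 0, 6).

(-46, 0, 6)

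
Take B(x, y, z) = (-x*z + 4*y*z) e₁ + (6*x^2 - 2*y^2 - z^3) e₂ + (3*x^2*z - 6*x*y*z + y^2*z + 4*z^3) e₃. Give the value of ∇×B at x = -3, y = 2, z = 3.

(∇×B)₁ = ∂B₃/∂y − ∂B₂/∂z = -6*x*z + 2*y*z + 3*z^2
(∇×B)₂ = ∂B₁/∂z − ∂B₃/∂x = -6*x*z - x + 6*y*z + 4*y
(∇×B)₃ = ∂B₂/∂x − ∂B₁/∂y = 12*x - 4*z
∇×B = (-6*x*z + 2*y*z + 3*z^2, -6*x*z - x + 6*y*z + 4*y, 12*x - 4*z)
At (-3, 2, 3): (93, 101, -48).

(93, 101, -48)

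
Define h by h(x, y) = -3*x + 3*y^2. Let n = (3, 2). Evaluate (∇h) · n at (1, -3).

∂h/∂x = -3
∂h/∂y = 6*y
∇h at (1, -3) = (-3, -18)
∇h · n = (-3)(3) + (-18)(2) = -45

-45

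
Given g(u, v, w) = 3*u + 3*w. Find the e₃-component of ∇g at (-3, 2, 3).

3

(∇g)_3 = ∂g/∂w = 3
At (-3, 2, 3): 3.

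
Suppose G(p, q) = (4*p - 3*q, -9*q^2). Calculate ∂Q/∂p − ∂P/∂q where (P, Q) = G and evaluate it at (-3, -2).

3

∂G₂/∂p = 0
∂G₁/∂q = -3
Scalar curl = 3
At (-3, -2): 3.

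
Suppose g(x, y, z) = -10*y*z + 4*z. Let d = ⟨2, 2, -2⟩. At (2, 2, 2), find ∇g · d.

-8

∂g/∂x = 0
∂g/∂y = -10*z
∂g/∂z = -10*y + 4
∇g at (2, 2, 2) = (0, -20, -16)
∇g · d = (0)(2) + (-20)(2) + (-16)(-2) = -8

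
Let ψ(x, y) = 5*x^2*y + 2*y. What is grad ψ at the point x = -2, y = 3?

(-60, 22)

∂ψ/∂x = 10*x*y
∂ψ/∂y = 5*x^2 + 2
∇ψ = (10*x*y, 5*x^2 + 2)
At (-2, 3): (-60, 22).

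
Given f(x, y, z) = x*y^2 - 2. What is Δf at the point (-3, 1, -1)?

-6

∂²f/∂x² = 0
∂²f/∂y² = 2*x
∂²f/∂z² = 0
∇²f = 2*x
At (-3, 1, -1): -6.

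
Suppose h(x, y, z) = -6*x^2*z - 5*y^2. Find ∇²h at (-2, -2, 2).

-34

∂²h/∂x² = -12*z
∂²h/∂y² = -10
∂²h/∂z² = 0
∇²h = -12*z - 10
At (-2, -2, 2): -34.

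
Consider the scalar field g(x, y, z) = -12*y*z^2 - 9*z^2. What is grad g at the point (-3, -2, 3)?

(0, -108, 90)

∂g/∂x = 0
∂g/∂y = -12*z^2
∂g/∂z = -24*y*z - 18*z
∇g = (0, -12*z^2, -24*y*z - 18*z)
At (-3, -2, 3): (0, -108, 90).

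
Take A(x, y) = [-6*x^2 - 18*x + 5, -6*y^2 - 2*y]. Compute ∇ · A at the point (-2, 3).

-32

∂A₁/∂x = -12*x - 18
∂A₂/∂y = -12*y - 2
∇·A = -12*x - 12*y - 20
At (-2, 3): -32.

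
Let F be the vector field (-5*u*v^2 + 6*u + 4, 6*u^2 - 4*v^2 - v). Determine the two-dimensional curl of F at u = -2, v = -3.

∂F₂/∂u = 12*u
∂F₁/∂v = -10*u*v
Scalar curl = 10*u*v + 12*u
At (-2, -3): 36.

36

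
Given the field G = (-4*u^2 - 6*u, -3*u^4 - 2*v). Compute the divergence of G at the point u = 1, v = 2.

∂G₁/∂u = -8*u - 6
∂G₂/∂v = -2
∇·G = -8*u - 8
At (1, 2): -16.

-16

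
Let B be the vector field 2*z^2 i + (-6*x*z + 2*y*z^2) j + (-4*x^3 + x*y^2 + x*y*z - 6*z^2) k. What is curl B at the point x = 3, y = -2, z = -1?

(∇×B)₁ = ∂B₃/∂y − ∂B₂/∂z = 2*x*y + x*z + 6*x - 4*y*z
(∇×B)₂ = ∂B₁/∂z − ∂B₃/∂x = 12*x^2 - y^2 - y*z + 4*z
(∇×B)₃ = ∂B₂/∂x − ∂B₁/∂y = -6*z
∇×B = (2*x*y + x*z + 6*x - 4*y*z, 12*x^2 - y^2 - y*z + 4*z, -6*z)
At (3, -2, -1): (-5, 98, 6).

(-5, 98, 6)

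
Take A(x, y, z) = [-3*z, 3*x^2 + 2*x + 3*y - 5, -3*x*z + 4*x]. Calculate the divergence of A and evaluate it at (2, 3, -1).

-3

∂A₁/∂x = 0
∂A₂/∂y = 3
∂A₃/∂z = -3*x
∇·A = -3*x + 3
At (2, 3, -1): -3.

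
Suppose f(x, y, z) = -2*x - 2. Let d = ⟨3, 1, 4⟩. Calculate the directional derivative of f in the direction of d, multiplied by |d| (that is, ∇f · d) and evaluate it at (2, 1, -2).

∂f/∂x = -2
∂f/∂y = 0
∂f/∂z = 0
∇f at (2, 1, -2) = (-2, 0, 0)
∇f · d = (-2)(3) + (0)(1) + (0)(4) = -6

-6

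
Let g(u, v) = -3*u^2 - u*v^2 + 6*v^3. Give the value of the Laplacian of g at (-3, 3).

108

∂²g/∂u² = -6
∂²g/∂v² = 2*(-u + 18*v)
∇²g = -2*u + 36*v - 6
At (-3, 3): 108.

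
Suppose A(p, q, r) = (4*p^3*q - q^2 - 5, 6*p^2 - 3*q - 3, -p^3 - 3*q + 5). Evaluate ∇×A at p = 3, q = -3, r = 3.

(-3, 27, -78)

(∇×A)₁ = ∂A₃/∂q − ∂A₂/∂r = -3
(∇×A)₂ = ∂A₁/∂r − ∂A₃/∂p = 3*p^2
(∇×A)₃ = ∂A₂/∂p − ∂A₁/∂q = -4*p^3 + 12*p + 2*q
∇×A = (-3, 3*p^2, -4*p^3 + 12*p + 2*q)
At (3, -3, 3): (-3, 27, -78).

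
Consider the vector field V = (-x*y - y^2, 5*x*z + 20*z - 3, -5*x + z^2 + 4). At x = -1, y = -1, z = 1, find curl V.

(-15, 5, 2)

(∇×V)₁ = ∂V₃/∂y − ∂V₂/∂z = -5*x - 20
(∇×V)₂ = ∂V₁/∂z − ∂V₃/∂x = 5
(∇×V)₃ = ∂V₂/∂x − ∂V₁/∂y = x + 2*y + 5*z
∇×V = (-5*x - 20, 5, x + 2*y + 5*z)
At (-1, -1, 1): (-15, 5, 2).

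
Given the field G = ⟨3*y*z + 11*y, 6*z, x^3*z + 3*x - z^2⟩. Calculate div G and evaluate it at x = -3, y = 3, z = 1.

∂G₁/∂x = 0
∂G₂/∂y = 0
∂G₃/∂z = x^3 - 2*z
∇·G = x^3 - 2*z
At (-3, 3, 1): -29.

-29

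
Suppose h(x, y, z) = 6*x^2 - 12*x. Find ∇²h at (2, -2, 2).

∂²h/∂x² = 12
∂²h/∂y² = 0
∂²h/∂z² = 0
∇²h = 12
At (2, -2, 2): 12.

12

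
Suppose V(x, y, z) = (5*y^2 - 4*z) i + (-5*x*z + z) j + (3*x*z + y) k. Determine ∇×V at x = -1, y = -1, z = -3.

(∇×V)₁ = ∂V₃/∂y − ∂V₂/∂z = 5*x
(∇×V)₂ = ∂V₁/∂z − ∂V₃/∂x = -3*z - 4
(∇×V)₃ = ∂V₂/∂x − ∂V₁/∂y = -10*y - 5*z
∇×V = (5*x, -3*z - 4, -10*y - 5*z)
At (-1, -1, -3): (-5, 5, 25).

(-5, 5, 25)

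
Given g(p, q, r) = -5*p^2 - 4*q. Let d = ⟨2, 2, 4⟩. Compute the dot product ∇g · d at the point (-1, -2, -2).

12

∂g/∂p = -10*p
∂g/∂q = -4
∂g/∂r = 0
∇g at (-1, -2, -2) = (10, -4, 0)
∇g · d = (10)(2) + (-4)(2) + (0)(4) = 12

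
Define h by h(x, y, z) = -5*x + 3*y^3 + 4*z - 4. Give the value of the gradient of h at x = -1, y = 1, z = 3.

(-5, 9, 4)

∂h/∂x = -5
∂h/∂y = 9*y^2
∂h/∂z = 4
∇h = (-5, 9*y^2, 4)
At (-1, 1, 3): (-5, 9, 4).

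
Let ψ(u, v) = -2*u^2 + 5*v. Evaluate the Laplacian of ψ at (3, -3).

∂²ψ/∂u² = -4
∂²ψ/∂v² = 0
∇²ψ = -4
At (3, -3): -4.

-4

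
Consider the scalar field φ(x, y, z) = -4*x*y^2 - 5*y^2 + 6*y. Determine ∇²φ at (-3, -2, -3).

∂²φ/∂x² = 0
∂²φ/∂y² = -2*(4*x + 5)
∂²φ/∂z² = 0
∇²φ = -8*x - 10
At (-3, -2, -3): 14.

14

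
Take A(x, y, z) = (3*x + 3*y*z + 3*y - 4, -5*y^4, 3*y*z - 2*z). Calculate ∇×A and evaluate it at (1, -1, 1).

(3, -3, -6)

(∇×A)₁ = ∂A₃/∂y − ∂A₂/∂z = 3*z
(∇×A)₂ = ∂A₁/∂z − ∂A₃/∂x = 3*y
(∇×A)₃ = ∂A₂/∂x − ∂A₁/∂y = -3*z - 3
∇×A = (3*z, 3*y, -3*z - 3)
At (1, -1, 1): (3, -3, -6).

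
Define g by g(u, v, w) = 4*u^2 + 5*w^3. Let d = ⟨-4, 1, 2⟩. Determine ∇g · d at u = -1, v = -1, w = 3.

∂g/∂u = 8*u
∂g/∂v = 0
∂g/∂w = 15*w^2
∇g at (-1, -1, 3) = (-8, 0, 135)
∇g · d = (-8)(-4) + (0)(1) + (135)(2) = 302

302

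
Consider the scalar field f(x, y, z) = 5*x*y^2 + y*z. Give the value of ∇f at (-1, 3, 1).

∂f/∂x = 5*y^2
∂f/∂y = 10*x*y + z
∂f/∂z = y
∇f = (5*y^2, 10*x*y + z, y)
At (-1, 3, 1): (45, -29, 3).

(45, -29, 3)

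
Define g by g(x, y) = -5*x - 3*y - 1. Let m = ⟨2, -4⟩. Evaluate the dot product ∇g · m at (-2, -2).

2

∂g/∂x = -5
∂g/∂y = -3
∇g at (-2, -2) = (-5, -3)
∇g · m = (-5)(2) + (-3)(-4) = 2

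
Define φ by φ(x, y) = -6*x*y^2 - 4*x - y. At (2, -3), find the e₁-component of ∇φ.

(∇φ)_1 = ∂φ/∂x = -6*y^2 - 4
At (2, -3): -58.

-58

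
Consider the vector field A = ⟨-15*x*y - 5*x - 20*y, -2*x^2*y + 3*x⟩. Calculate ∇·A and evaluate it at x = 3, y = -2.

7

∂A₁/∂x = -15*y - 5
∂A₂/∂y = -2*x^2
∇·A = -2*x^2 - 15*y - 5
At (3, -2): 7.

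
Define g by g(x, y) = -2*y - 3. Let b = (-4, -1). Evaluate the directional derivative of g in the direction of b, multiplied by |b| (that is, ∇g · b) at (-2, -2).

∂g/∂x = 0
∂g/∂y = -2
∇g at (-2, -2) = (0, -2)
∇g · b = (0)(-4) + (-2)(-1) = 2

2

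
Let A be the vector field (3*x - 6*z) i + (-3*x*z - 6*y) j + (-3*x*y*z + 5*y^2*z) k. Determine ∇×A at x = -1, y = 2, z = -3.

(∇×A)₁ = ∂A₃/∂y − ∂A₂/∂z = -3*x*z + 3*x + 10*y*z
(∇×A)₂ = ∂A₁/∂z − ∂A₃/∂x = 3*y*z - 6
(∇×A)₃ = ∂A₂/∂x − ∂A₁/∂y = -3*z
∇×A = (-3*x*z + 3*x + 10*y*z, 3*y*z - 6, -3*z)
At (-1, 2, -3): (-72, -24, 9).

(-72, -24, 9)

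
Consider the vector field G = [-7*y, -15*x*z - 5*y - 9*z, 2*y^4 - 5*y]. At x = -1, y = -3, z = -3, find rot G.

(∇×G)₁ = ∂G₃/∂y − ∂G₂/∂z = 15*x + 8*y^3 + 4
(∇×G)₂ = ∂G₁/∂z − ∂G₃/∂x = 0
(∇×G)₃ = ∂G₂/∂x − ∂G₁/∂y = -15*z + 7
∇×G = (15*x + 8*y^3 + 4, 0, -15*z + 7)
At (-1, -3, -3): (-227, 0, 52).

(-227, 0, 52)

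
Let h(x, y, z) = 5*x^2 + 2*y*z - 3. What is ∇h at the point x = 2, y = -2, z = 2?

(20, 4, -4)

∂h/∂x = 10*x
∂h/∂y = 2*z
∂h/∂z = 2*y
∇h = (10*x, 2*z, 2*y)
At (2, -2, 2): (20, 4, -4).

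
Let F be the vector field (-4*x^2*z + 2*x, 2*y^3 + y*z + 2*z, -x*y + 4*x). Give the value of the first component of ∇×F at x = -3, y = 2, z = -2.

-1

(∇×F)_1 = ∂F₃/∂y − ∂F₂/∂z
= -x − (y + 2)
= -x - y - 2
At (-3, 2, -2): -1.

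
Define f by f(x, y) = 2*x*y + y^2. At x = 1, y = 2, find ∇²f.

2

∂²f/∂x² = 0
∂²f/∂y² = 2
∇²f = 2
At (1, 2): 2.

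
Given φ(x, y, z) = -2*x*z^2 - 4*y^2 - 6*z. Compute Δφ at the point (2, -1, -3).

∂²φ/∂x² = 0
∂²φ/∂y² = -8
∂²φ/∂z² = -4*x
∇²φ = -4*x - 8
At (2, -1, -3): -16.

-16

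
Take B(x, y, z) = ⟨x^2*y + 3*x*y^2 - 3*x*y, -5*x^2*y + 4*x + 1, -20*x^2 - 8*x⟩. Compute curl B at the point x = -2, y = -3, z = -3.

(0, -72, -102)

(∇×B)₁ = ∂B₃/∂y − ∂B₂/∂z = 0
(∇×B)₂ = ∂B₁/∂z − ∂B₃/∂x = 40*x + 8
(∇×B)₃ = ∂B₂/∂x − ∂B₁/∂y = -x^2 - 16*x*y + 3*x + 4
∇×B = (0, 40*x + 8, -x^2 - 16*x*y + 3*x + 4)
At (-2, -3, -3): (0, -72, -102).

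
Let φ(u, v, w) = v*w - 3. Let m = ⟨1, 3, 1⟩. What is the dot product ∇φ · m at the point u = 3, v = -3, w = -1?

∂φ/∂u = 0
∂φ/∂v = w
∂φ/∂w = v
∇φ at (3, -3, -1) = (0, -1, -3)
∇φ · m = (0)(1) + (-1)(3) + (-3)(1) = -6

-6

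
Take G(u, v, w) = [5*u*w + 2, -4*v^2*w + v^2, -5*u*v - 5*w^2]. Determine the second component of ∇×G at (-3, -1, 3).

-20

(∇×G)_2 = ∂G₁/∂w − ∂G₃/∂u
= 5*u − (-5*v)
= 5*u + 5*v
At (-3, -1, 3): -20.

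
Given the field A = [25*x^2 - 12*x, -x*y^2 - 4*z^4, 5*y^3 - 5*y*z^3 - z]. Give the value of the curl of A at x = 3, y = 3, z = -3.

(∇×A)₁ = ∂A₃/∂y − ∂A₂/∂z = 15*y^2 + 11*z^3
(∇×A)₂ = ∂A₁/∂z − ∂A₃/∂x = 0
(∇×A)₃ = ∂A₂/∂x − ∂A₁/∂y = -y^2
∇×A = (15*y^2 + 11*z^3, 0, -y^2)
At (3, 3, -3): (-162, 0, -9).

(-162, 0, -9)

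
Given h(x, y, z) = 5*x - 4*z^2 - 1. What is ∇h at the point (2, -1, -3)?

(5, 0, 24)

∂h/∂x = 5
∂h/∂y = 0
∂h/∂z = -8*z
∇h = (5, 0, -8*z)
At (2, -1, -3): (5, 0, 24).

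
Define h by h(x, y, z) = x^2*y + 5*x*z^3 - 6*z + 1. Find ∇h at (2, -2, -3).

∂h/∂x = 2*x*y + 5*z^3
∂h/∂y = x^2
∂h/∂z = 15*x*z^2 - 6
∇h = (2*x*y + 5*z^3, x^2, 15*x*z^2 - 6)
At (2, -2, -3): (-143, 4, 264).

(-143, 4, 264)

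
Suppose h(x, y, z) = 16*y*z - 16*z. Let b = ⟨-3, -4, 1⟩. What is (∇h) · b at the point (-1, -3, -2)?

64

∂h/∂x = 0
∂h/∂y = 16*z
∂h/∂z = 16*y - 16
∇h at (-1, -3, -2) = (0, -32, -64)
∇h · b = (0)(-3) + (-32)(-4) + (-64)(1) = 64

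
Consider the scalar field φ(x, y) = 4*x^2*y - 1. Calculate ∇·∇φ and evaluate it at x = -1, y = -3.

∂²φ/∂x² = 8*y
∂²φ/∂y² = 0
∇²φ = 8*y
At (-1, -3): -24.

-24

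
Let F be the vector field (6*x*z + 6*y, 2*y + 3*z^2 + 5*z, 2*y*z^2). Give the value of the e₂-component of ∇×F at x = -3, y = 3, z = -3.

(∇×F)_2 = ∂F₁/∂z − ∂F₃/∂x
= 6*x − (0)
= 6*x
At (-3, 3, -3): -18.

-18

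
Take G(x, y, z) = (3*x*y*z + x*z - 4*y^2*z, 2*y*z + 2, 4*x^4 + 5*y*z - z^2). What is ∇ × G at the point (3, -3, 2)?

(16, -492, -66)

(∇×G)₁ = ∂G₃/∂y − ∂G₂/∂z = -2*y + 5*z
(∇×G)₂ = ∂G₁/∂z − ∂G₃/∂x = -16*x^3 + 3*x*y + x - 4*y^2
(∇×G)₃ = ∂G₂/∂x − ∂G₁/∂y = -3*x*z + 8*y*z
∇×G = (-2*y + 5*z, -16*x^3 + 3*x*y + x - 4*y^2, -3*x*z + 8*y*z)
At (3, -3, 2): (16, -492, -66).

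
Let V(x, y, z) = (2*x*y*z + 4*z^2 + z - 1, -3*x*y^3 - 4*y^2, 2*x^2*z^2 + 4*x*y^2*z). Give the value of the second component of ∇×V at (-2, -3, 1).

-7

(∇×V)_2 = ∂V₁/∂z − ∂V₃/∂x
= 2*x*y + 8*z + 1 − (4*x*z^2 + 4*y^2*z)
= 2*x*y - 4*x*z^2 - 4*y^2*z + 8*z + 1
At (-2, -3, 1): -7.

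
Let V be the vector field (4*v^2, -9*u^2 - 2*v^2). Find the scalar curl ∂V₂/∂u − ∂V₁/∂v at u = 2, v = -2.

∂V₂/∂u = -18*u
∂V₁/∂v = 8*v
Scalar curl = -18*u - 8*v
At (2, -2): -20.

-20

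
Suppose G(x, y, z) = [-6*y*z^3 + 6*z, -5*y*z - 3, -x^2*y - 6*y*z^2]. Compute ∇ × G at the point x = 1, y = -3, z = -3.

(-70, 486, -162)

(∇×G)₁ = ∂G₃/∂y − ∂G₂/∂z = -x^2 + 5*y - 6*z^2
(∇×G)₂ = ∂G₁/∂z − ∂G₃/∂x = 2*x*y - 18*y*z^2 + 6
(∇×G)₃ = ∂G₂/∂x − ∂G₁/∂y = 6*z^3
∇×G = (-x^2 + 5*y - 6*z^2, 2*x*y - 18*y*z^2 + 6, 6*z^3)
At (1, -3, -3): (-70, 486, -162).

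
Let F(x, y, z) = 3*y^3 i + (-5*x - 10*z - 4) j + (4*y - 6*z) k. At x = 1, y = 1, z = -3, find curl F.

(∇×F)₁ = ∂F₃/∂y − ∂F₂/∂z = 14
(∇×F)₂ = ∂F₁/∂z − ∂F₃/∂x = 0
(∇×F)₃ = ∂F₂/∂x − ∂F₁/∂y = -9*y^2 - 5
∇×F = (14, 0, -9*y^2 - 5)
At (1, 1, -3): (14, 0, -14).

(14, 0, -14)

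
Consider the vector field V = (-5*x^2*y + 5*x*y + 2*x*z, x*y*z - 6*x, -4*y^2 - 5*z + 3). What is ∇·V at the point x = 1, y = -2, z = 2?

11

∂V₁/∂x = -10*x*y + 5*y + 2*z
∂V₂/∂y = x*z
∂V₃/∂z = -5
∇·V = -10*x*y + x*z + 5*y + 2*z - 5
At (1, -2, 2): 11.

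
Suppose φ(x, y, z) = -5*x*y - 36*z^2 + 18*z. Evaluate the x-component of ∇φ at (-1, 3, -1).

(∇φ)_1 = ∂φ/∂x = -5*y
At (-1, 3, -1): -15.

-15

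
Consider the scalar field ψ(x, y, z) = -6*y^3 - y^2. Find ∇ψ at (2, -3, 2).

(0, -156, 0)

∂ψ/∂x = 0
∂ψ/∂y = -18*y^2 - 2*y
∂ψ/∂z = 0
∇ψ = (0, -18*y^2 - 2*y, 0)
At (2, -3, 2): (0, -156, 0).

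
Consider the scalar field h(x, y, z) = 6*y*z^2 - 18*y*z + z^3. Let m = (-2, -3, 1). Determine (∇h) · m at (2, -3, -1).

21

∂h/∂x = 0
∂h/∂y = 6*z^2 - 18*z
∂h/∂z = 12*y*z - 18*y + 3*z^2
∇h at (2, -3, -1) = (0, 24, 93)
∇h · m = (0)(-2) + (24)(-3) + (93)(1) = 21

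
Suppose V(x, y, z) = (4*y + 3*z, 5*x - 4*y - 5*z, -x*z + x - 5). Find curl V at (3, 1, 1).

(∇×V)₁ = ∂V₃/∂y − ∂V₂/∂z = 5
(∇×V)₂ = ∂V₁/∂z − ∂V₃/∂x = z + 2
(∇×V)₃ = ∂V₂/∂x − ∂V₁/∂y = 1
∇×V = (5, z + 2, 1)
At (3, 1, 1): (5, 3, 1).

(5, 3, 1)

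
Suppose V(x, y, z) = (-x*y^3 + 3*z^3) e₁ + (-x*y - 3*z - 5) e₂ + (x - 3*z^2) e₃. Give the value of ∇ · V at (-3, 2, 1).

-11

∂V₁/∂x = -y^3
∂V₂/∂y = -x
∂V₃/∂z = -6*z
∇·V = -x - y^3 - 6*z
At (-3, 2, 1): -11.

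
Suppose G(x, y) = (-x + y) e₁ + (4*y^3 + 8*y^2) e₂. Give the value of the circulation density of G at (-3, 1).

∂G₂/∂x = 0
∂G₁/∂y = 1
Scalar curl = -1
At (-3, 1): -1.

-1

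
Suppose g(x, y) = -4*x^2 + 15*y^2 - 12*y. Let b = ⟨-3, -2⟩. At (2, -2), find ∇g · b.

192

∂g/∂x = -8*x
∂g/∂y = 30*y - 12
∇g at (2, -2) = (-16, -72)
∇g · b = (-16)(-3) + (-72)(-2) = 192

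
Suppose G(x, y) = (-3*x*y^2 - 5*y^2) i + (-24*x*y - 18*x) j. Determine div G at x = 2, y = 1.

∂G₁/∂x = -3*y^2
∂G₂/∂y = -24*x
∇·G = -24*x - 3*y^2
At (2, 1): -51.

-51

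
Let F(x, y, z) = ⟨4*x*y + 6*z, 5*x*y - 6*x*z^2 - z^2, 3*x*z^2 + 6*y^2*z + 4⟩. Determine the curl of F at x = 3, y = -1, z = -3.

(-78, -21, -71)

(∇×F)₁ = ∂F₃/∂y − ∂F₂/∂z = 12*x*z + 12*y*z + 2*z
(∇×F)₂ = ∂F₁/∂z − ∂F₃/∂x = -3*z^2 + 6
(∇×F)₃ = ∂F₂/∂x − ∂F₁/∂y = -4*x + 5*y - 6*z^2
∇×F = (12*x*z + 12*y*z + 2*z, -3*z^2 + 6, -4*x + 5*y - 6*z^2)
At (3, -1, -3): (-78, -21, -71).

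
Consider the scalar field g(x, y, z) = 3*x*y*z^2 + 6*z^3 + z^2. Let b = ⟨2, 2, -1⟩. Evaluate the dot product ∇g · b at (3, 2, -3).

∂g/∂x = 3*y*z^2
∂g/∂y = 3*x*z^2
∂g/∂z = 6*x*y*z + 18*z^2 + 2*z
∇g at (3, 2, -3) = (54, 81, 48)
∇g · b = (54)(2) + (81)(2) + (48)(-1) = 222

222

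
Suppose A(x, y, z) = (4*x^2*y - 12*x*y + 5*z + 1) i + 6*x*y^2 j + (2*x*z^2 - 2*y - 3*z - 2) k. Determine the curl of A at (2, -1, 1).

(∇×A)₁ = ∂A₃/∂y − ∂A₂/∂z = -2
(∇×A)₂ = ∂A₁/∂z − ∂A₃/∂x = -2*z^2 + 5
(∇×A)₃ = ∂A₂/∂x − ∂A₁/∂y = -4*x^2 + 12*x + 6*y^2
∇×A = (-2, -2*z^2 + 5, -4*x^2 + 12*x + 6*y^2)
At (2, -1, 1): (-2, 3, 14).

(-2, 3, 14)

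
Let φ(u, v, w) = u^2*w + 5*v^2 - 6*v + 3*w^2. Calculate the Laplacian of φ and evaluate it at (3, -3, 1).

∂²φ/∂u² = 2*w
∂²φ/∂v² = 10
∂²φ/∂w² = 6
∇²φ = 2*w + 16
At (3, -3, 1): 18.

18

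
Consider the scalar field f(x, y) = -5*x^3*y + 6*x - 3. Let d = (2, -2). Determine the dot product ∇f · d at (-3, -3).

∂f/∂x = -15*x^2*y + 6
∂f/∂y = -5*x^3
∇f at (-3, -3) = (411, 135)
∇f · d = (411)(2) + (135)(-2) = 552

552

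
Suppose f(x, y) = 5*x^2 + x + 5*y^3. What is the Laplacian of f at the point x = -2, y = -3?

∂²f/∂x² = 10
∂²f/∂y² = 30*y
∇²f = 30*y + 10
At (-2, -3): -80.

-80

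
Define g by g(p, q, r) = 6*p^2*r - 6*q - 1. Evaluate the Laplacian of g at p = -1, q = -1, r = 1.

12

∂²g/∂p² = 12*r
∂²g/∂q² = 0
∂²g/∂r² = 0
∇²g = 12*r
At (-1, -1, 1): 12.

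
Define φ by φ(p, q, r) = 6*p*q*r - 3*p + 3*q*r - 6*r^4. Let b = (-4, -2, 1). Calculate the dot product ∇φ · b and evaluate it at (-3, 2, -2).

210

∂φ/∂p = 6*q*r - 3
∂φ/∂q = 6*p*r + 3*r
∂φ/∂r = 6*p*q + 3*q - 24*r^3
∇φ at (-3, 2, -2) = (-27, 30, 162)
∇φ · b = (-27)(-4) + (30)(-2) + (162)(1) = 210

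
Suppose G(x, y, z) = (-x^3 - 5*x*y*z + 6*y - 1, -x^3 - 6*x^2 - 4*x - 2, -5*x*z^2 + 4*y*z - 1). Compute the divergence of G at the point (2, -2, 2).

∂G₁/∂x = -3*x^2 - 5*y*z
∂G₂/∂y = 0
∂G₃/∂z = -10*x*z + 4*y
∇·G = -3*x^2 - 10*x*z - 5*y*z + 4*y
At (2, -2, 2): -40.

-40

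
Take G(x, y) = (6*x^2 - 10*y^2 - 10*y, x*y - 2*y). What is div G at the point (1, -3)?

∂G₁/∂x = 12*x
∂G₂/∂y = x - 2
∇·G = 13*x - 2
At (1, -3): 11.

11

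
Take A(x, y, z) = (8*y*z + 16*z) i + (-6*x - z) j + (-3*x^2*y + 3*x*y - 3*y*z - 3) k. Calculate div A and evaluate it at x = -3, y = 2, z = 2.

∂A₁/∂x = 0
∂A₂/∂y = 0
∂A₃/∂z = -3*y
∇·A = -3*y
At (-3, 2, 2): -6.

-6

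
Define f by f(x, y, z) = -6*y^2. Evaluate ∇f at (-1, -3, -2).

(0, 36, 0)

∂f/∂x = 0
∂f/∂y = -12*y
∂f/∂z = 0
∇f = (0, -12*y, 0)
At (-1, -3, -2): (0, 36, 0).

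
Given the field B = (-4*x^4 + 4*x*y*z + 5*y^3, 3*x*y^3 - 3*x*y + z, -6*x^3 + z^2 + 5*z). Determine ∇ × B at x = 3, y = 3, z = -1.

(∇×B)₁ = ∂B₃/∂y − ∂B₂/∂z = -1
(∇×B)₂ = ∂B₁/∂z − ∂B₃/∂x = 18*x^2 + 4*x*y
(∇×B)₃ = ∂B₂/∂x − ∂B₁/∂y = -4*x*z + 3*y^3 - 15*y^2 - 3*y
∇×B = (-1, 18*x^2 + 4*x*y, -4*x*z + 3*y^3 - 15*y^2 - 3*y)
At (3, 3, -1): (-1, 198, -51).

(-1, 198, -51)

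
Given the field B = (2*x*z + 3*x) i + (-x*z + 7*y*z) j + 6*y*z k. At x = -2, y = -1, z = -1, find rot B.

(-1, -4, 1)

(∇×B)₁ = ∂B₃/∂y − ∂B₂/∂z = x - 7*y + 6*z
(∇×B)₂ = ∂B₁/∂z − ∂B₃/∂x = 2*x
(∇×B)₃ = ∂B₂/∂x − ∂B₁/∂y = -z
∇×B = (x - 7*y + 6*z, 2*x, -z)
At (-2, -1, -1): (-1, -4, 1).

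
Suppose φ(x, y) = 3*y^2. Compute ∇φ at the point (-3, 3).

(0, 18)

∂φ/∂x = 0
∂φ/∂y = 6*y
∇φ = (0, 6*y)
At (-3, 3): (0, 18).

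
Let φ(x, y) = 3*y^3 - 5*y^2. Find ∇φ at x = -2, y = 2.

∂φ/∂x = 0
∂φ/∂y = 9*y^2 - 10*y
∇φ = (0, 9*y^2 - 10*y)
At (-2, 2): (0, 16).

(0, 16)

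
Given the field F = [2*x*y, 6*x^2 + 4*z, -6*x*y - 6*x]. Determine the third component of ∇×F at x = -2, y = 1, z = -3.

(∇×F)_3 = ∂F₂/∂x − ∂F₁/∂y
= 12*x − (2*x)
= 10*x
At (-2, 1, -3): -20.

-20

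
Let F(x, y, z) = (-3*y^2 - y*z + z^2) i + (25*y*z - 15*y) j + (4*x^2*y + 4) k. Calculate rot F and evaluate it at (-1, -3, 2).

(∇×F)₁ = ∂F₃/∂y − ∂F₂/∂z = 4*x^2 - 25*y
(∇×F)₂ = ∂F₁/∂z − ∂F₃/∂x = -8*x*y - y + 2*z
(∇×F)₃ = ∂F₂/∂x − ∂F₁/∂y = 6*y + z
∇×F = (4*x^2 - 25*y, -8*x*y - y + 2*z, 6*y + z)
At (-1, -3, 2): (79, -17, -16).

(79, -17, -16)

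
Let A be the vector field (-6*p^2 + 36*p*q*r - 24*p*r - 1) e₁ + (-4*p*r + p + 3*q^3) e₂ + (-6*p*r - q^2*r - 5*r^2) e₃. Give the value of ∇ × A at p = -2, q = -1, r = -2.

(∇×A)₁ = ∂A₃/∂q − ∂A₂/∂r = 4*p - 2*q*r
(∇×A)₂ = ∂A₁/∂r − ∂A₃/∂p = 36*p*q - 24*p + 6*r
(∇×A)₃ = ∂A₂/∂p − ∂A₁/∂q = -36*p*r - 4*r + 1
∇×A = (4*p - 2*q*r, 36*p*q - 24*p + 6*r, -36*p*r - 4*r + 1)
At (-2, -1, -2): (-12, 108, -135).

(-12, 108, -135)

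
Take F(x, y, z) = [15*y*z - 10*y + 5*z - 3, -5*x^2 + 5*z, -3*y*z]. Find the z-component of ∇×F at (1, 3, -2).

(∇×F)_3 = ∂F₂/∂x − ∂F₁/∂y
= -10*x − (15*z - 10)
= -10*x - 15*z + 10
At (1, 3, -2): 30.

30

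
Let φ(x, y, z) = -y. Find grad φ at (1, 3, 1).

∂φ/∂x = 0
∂φ/∂y = -1
∂φ/∂z = 0
∇φ = (0, -1, 0)
At (1, 3, 1): (0, -1, 0).

(0, -1, 0)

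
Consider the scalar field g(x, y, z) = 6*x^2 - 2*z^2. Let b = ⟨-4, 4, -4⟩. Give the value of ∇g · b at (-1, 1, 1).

∂g/∂x = 12*x
∂g/∂y = 0
∂g/∂z = -4*z
∇g at (-1, 1, 1) = (-12, 0, -4)
∇g · b = (-12)(-4) + (0)(4) + (-4)(-4) = 64

64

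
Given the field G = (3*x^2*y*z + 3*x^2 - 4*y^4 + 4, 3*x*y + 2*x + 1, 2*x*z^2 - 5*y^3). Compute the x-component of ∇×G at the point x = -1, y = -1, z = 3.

(∇×G)_1 = ∂G₃/∂y − ∂G₂/∂z
= -15*y^2 − (0)
= -15*y^2
At (-1, -1, 3): -15.

-15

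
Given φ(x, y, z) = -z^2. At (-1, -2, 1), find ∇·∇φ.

∂²φ/∂x² = 0
∂²φ/∂y² = 0
∂²φ/∂z² = -2
∇²φ = -2
At (-1, -2, 1): -2.

-2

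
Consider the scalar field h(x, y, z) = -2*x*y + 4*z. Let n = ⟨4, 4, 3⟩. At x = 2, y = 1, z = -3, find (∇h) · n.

-12

∂h/∂x = -2*y
∂h/∂y = -2*x
∂h/∂z = 4
∇h at (2, 1, -3) = (-2, -4, 4)
∇h · n = (-2)(4) + (-4)(4) + (4)(3) = -12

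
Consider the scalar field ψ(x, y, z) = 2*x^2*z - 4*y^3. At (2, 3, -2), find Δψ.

-80

∂²ψ/∂x² = 4*z
∂²ψ/∂y² = -24*y
∂²ψ/∂z² = 0
∇²ψ = -24*y + 4*z
At (2, 3, -2): -80.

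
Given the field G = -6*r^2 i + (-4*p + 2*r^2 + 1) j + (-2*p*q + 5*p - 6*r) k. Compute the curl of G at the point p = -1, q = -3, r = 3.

(-10, -47, -4)

(∇×G)₁ = ∂G₃/∂q − ∂G₂/∂r = -2*p - 4*r
(∇×G)₂ = ∂G₁/∂r − ∂G₃/∂p = 2*q - 12*r - 5
(∇×G)₃ = ∂G₂/∂p − ∂G₁/∂q = -4
∇×G = (-2*p - 4*r, 2*q - 12*r - 5, -4)
At (-1, -3, 3): (-10, -47, -4).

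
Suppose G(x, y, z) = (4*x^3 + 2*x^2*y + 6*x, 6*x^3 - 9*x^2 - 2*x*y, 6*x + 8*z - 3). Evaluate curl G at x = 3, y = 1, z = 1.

(0, -6, 88)

(∇×G)₁ = ∂G₃/∂y − ∂G₂/∂z = 0
(∇×G)₂ = ∂G₁/∂z − ∂G₃/∂x = -6
(∇×G)₃ = ∂G₂/∂x − ∂G₁/∂y = 16*x^2 - 18*x - 2*y
∇×G = (0, -6, 16*x^2 - 18*x - 2*y)
At (3, 1, 1): (0, -6, 88).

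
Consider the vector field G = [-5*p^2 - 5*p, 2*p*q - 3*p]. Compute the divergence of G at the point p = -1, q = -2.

3

∂G₁/∂p = -10*p - 5
∂G₂/∂q = 2*p
∇·G = -8*p - 5
At (-1, -2): 3.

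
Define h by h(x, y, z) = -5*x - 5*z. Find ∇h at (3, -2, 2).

(-5, 0, -5)

∂h/∂x = -5
∂h/∂y = 0
∂h/∂z = -5
∇h = (-5, 0, -5)
At (3, -2, 2): (-5, 0, -5).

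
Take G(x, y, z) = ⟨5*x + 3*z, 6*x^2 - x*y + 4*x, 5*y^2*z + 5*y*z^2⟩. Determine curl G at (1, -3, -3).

(135, 3, 19)

(∇×G)₁ = ∂G₃/∂y − ∂G₂/∂z = 10*y*z + 5*z^2
(∇×G)₂ = ∂G₁/∂z − ∂G₃/∂x = 3
(∇×G)₃ = ∂G₂/∂x − ∂G₁/∂y = 12*x - y + 4
∇×G = (10*y*z + 5*z^2, 3, 12*x - y + 4)
At (1, -3, -3): (135, 3, 19).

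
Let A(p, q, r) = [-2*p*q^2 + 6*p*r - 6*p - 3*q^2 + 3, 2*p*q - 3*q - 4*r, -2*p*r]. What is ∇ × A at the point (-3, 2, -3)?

(4, -24, -8)

(∇×A)₁ = ∂A₃/∂q − ∂A₂/∂r = 4
(∇×A)₂ = ∂A₁/∂r − ∂A₃/∂p = 6*p + 2*r
(∇×A)₃ = ∂A₂/∂p − ∂A₁/∂q = 4*p*q + 8*q
∇×A = (4, 6*p + 2*r, 4*p*q + 8*q)
At (-3, 2, -3): (4, -24, -8).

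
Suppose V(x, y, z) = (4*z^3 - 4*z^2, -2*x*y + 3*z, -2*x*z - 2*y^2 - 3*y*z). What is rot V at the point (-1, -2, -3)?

(14, 126, 4)

(∇×V)₁ = ∂V₃/∂y − ∂V₂/∂z = -4*y - 3*z - 3
(∇×V)₂ = ∂V₁/∂z − ∂V₃/∂x = 12*z^2 - 6*z
(∇×V)₃ = ∂V₂/∂x − ∂V₁/∂y = -2*y
∇×V = (-4*y - 3*z - 3, 12*z^2 - 6*z, -2*y)
At (-1, -2, -3): (14, 126, 4).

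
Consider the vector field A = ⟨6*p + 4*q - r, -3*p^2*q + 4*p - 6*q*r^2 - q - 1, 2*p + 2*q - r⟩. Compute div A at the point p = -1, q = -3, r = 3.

∂A₁/∂p = 6
∂A₂/∂q = -3*p^2 - 6*r^2 - 1
∂A₃/∂r = -1
∇·A = -3*p^2 - 6*r^2 + 4
At (-1, -3, 3): -53.

-53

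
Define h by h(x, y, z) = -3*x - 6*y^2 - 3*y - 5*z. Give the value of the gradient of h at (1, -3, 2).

(-3, 33, -5)

∂h/∂x = -3
∂h/∂y = -12*y - 3
∂h/∂z = -5
∇h = (-3, -12*y - 3, -5)
At (1, -3, 2): (-3, 33, -5).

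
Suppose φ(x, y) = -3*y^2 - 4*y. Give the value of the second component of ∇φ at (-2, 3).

(∇φ)_2 = ∂φ/∂y = -6*y - 4
At (-2, 3): -22.

-22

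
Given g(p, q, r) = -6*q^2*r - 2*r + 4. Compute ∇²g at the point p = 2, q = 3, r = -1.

∂²g/∂p² = 0
∂²g/∂q² = -12*r
∂²g/∂r² = 0
∇²g = -12*r
At (2, 3, -1): 12.

12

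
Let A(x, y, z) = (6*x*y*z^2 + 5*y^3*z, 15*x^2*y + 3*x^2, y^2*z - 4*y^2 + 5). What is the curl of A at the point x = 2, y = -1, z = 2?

(∇×A)₁ = ∂A₃/∂y − ∂A₂/∂z = 2*y*z - 8*y
(∇×A)₂ = ∂A₁/∂z − ∂A₃/∂x = 12*x*y*z + 5*y^3
(∇×A)₃ = ∂A₂/∂x − ∂A₁/∂y = 30*x*y - 6*x*z^2 + 6*x - 15*y^2*z
∇×A = (2*y*z - 8*y, 12*x*y*z + 5*y^3, 30*x*y - 6*x*z^2 + 6*x - 15*y^2*z)
At (2, -1, 2): (4, -53, -126).

(4, -53, -126)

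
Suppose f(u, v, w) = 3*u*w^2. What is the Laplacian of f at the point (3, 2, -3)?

18

∂²f/∂u² = 0
∂²f/∂v² = 0
∂²f/∂w² = 6*u
∇²f = 6*u
At (3, 2, -3): 18.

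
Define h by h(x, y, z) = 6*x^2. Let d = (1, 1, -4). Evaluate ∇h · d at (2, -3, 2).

24

∂h/∂x = 12*x
∂h/∂y = 0
∂h/∂z = 0
∇h at (2, -3, 2) = (24, 0, 0)
∇h · d = (24)(1) + (0)(1) + (0)(-4) = 24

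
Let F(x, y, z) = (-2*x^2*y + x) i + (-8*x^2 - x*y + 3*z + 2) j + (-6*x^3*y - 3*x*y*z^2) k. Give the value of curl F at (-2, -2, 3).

(99, -198, 42)

(∇×F)₁ = ∂F₃/∂y − ∂F₂/∂z = -6*x^3 - 3*x*z^2 - 3
(∇×F)₂ = ∂F₁/∂z − ∂F₃/∂x = 18*x^2*y + 3*y*z^2
(∇×F)₃ = ∂F₂/∂x − ∂F₁/∂y = 2*x^2 - 16*x - y
∇×F = (-6*x^3 - 3*x*z^2 - 3, 18*x^2*y + 3*y*z^2, 2*x^2 - 16*x - y)
At (-2, -2, 3): (99, -198, 42).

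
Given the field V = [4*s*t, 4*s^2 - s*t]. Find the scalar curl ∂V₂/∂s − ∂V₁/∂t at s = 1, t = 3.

1

∂V₂/∂s = 8*s - t
∂V₁/∂t = 4*s
Scalar curl = 4*s - t
At (1, 3): 1.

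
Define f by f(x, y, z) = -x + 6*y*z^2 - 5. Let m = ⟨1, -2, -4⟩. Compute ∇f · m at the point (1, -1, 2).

47

∂f/∂x = -1
∂f/∂y = 6*z^2
∂f/∂z = 12*y*z
∇f at (1, -1, 2) = (-1, 24, -24)
∇f · m = (-1)(1) + (24)(-2) + (-24)(-4) = 47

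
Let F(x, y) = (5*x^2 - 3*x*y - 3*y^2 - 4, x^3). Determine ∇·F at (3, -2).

∂F₁/∂x = 10*x - 3*y
∂F₂/∂y = 0
∇·F = 10*x - 3*y
At (3, -2): 36.

36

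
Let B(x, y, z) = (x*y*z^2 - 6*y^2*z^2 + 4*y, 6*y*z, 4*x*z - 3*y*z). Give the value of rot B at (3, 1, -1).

(-3, 10, 5)

(∇×B)₁ = ∂B₃/∂y − ∂B₂/∂z = -6*y - 3*z
(∇×B)₂ = ∂B₁/∂z − ∂B₃/∂x = 2*x*y*z - 12*y^2*z - 4*z
(∇×B)₃ = ∂B₂/∂x − ∂B₁/∂y = -x*z^2 + 12*y*z^2 - 4
∇×B = (-6*y - 3*z, 2*x*y*z - 12*y^2*z - 4*z, -x*z^2 + 12*y*z^2 - 4)
At (3, 1, -1): (-3, 10, 5).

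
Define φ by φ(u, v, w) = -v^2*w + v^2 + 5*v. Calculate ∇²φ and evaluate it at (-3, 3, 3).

-4

∂²φ/∂u² = 0
∂²φ/∂v² = 2*(-w + 1)
∂²φ/∂w² = 0
∇²φ = -2*w + 2
At (-3, 3, 3): -4.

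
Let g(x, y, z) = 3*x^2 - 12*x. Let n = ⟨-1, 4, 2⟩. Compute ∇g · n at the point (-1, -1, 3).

∂g/∂x = 6*x - 12
∂g/∂y = 0
∂g/∂z = 0
∇g at (-1, -1, 3) = (-18, 0, 0)
∇g · n = (-18)(-1) + (0)(4) + (0)(2) = 18

18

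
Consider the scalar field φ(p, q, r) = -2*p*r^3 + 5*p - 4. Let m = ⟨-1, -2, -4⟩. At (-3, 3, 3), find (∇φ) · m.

-599

∂φ/∂p = -2*r^3 + 5
∂φ/∂q = 0
∂φ/∂r = -6*p*r^2
∇φ at (-3, 3, 3) = (-49, 0, 162)
∇φ · m = (-49)(-1) + (0)(-2) + (162)(-4) = -599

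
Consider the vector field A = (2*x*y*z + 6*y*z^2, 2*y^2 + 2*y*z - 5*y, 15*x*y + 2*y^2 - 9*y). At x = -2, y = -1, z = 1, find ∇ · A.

-9

∂A₁/∂x = 2*y*z
∂A₂/∂y = 4*y + 2*z - 5
∂A₃/∂z = 0
∇·A = 2*y*z + 4*y + 2*z - 5
At (-2, -1, 1): -9.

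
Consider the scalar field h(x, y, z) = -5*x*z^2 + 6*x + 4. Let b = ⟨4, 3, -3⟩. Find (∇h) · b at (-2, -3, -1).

64

∂h/∂x = -5*z^2 + 6
∂h/∂y = 0
∂h/∂z = -10*x*z
∇h at (-2, -3, -1) = (1, 0, -20)
∇h · b = (1)(4) + (0)(3) + (-20)(-3) = 64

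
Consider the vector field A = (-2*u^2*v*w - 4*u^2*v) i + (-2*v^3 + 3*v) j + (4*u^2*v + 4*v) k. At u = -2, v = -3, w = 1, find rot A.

(∇×A)₁ = ∂A₃/∂v − ∂A₂/∂w = 4*u^2 + 4
(∇×A)₂ = ∂A₁/∂w − ∂A₃/∂u = -2*u^2*v - 8*u*v
(∇×A)₃ = ∂A₂/∂u − ∂A₁/∂v = 2*u^2*w + 4*u^2
∇×A = (4*u^2 + 4, -2*u^2*v - 8*u*v, 2*u^2*w + 4*u^2)
At (-2, -3, 1): (20, -24, 24).

(20, -24, 24)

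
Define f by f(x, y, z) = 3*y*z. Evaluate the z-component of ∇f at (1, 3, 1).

9

(∇f)_3 = ∂f/∂z = 3*y
At (1, 3, 1): 9.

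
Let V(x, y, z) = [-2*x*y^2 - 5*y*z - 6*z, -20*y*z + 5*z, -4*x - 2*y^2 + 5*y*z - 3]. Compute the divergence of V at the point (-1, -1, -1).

∂V₁/∂x = -2*y^2
∂V₂/∂y = -20*z
∂V₃/∂z = 5*y
∇·V = -2*y^2 + 5*y - 20*z
At (-1, -1, -1): 13.

13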